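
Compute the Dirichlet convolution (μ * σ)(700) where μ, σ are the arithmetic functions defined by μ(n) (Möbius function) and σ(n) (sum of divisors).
(μ * σ)(700) = 700

Divisors of 700: [1, 2, 4, 5, 7, 10, 14, 20, 25, 28, 35, 50, 70, 100, 140, 175, 350, 700]. For each d | 700:
  d = 1: μ(1) · σ(700/1) = 1 · 1736 = 1736
  d = 2: μ(2) · σ(700/2) = -1 · 744 = -744
  d = 4: μ(4) · σ(700/4) = 0 · 248 = 0
  d = 5: μ(5) · σ(700/5) = -1 · 336 = -336
  d = 7: μ(7) · σ(700/7) = -1 · 217 = -217
  d = 10: μ(10) · σ(700/10) = 1 · 144 = 144
  d = 14: μ(14) · σ(700/14) = 1 · 93 = 93
  d = 20: μ(20) · σ(700/20) = 0 · 48 = 0
  d = 25: μ(25) · σ(700/25) = 0 · 56 = 0
  d = 28: μ(28) · σ(700/28) = 0 · 31 = 0
  d = 35: μ(35) · σ(700/35) = 1 · 42 = 42
  d = 50: μ(50) · σ(700/50) = 0 · 24 = 0
  d = 70: μ(70) · σ(700/70) = -1 · 18 = -18
  d = 100: μ(100) · σ(700/100) = 0 · 8 = 0
  d = 140: μ(140) · σ(700/140) = 0 · 6 = 0
  d = 175: μ(175) · σ(700/175) = 0 · 7 = 0
  d = 350: μ(350) · σ(700/350) = 0 · 3 = 0
  d = 700: μ(700) · σ(700/700) = 0 · 1 = 0
Summing: (μ * σ)(700) = 1736 + -744 + 0 + -336 + -217 + 144 + 93 + 0 + 0 + 0 + 42 + 0 + -18 + 0 + 0 + 0 + 0 + 0 = 700.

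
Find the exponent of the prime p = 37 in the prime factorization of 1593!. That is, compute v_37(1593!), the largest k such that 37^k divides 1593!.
v_37(1593!) = 44

Legendre's formula: v_p(n!) = Σ_{k ≥ 1} ⌊n / p^k⌋. For p = 37, n = 1593, the terms are:
  ⌊1593/37^1⌋ = ⌊1593/37⌋ = 43
  ⌊1593/37^2⌋ = ⌊1593/1369⌋ = 1
(the next term ⌊1593/37^3⌋ = 0, terminating the sum). Summing: v_37(1593!) = 43 + 1 = 44.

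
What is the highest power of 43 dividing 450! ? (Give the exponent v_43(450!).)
v_43(450!) = 10

Legendre's formula: v_p(n!) = Σ_{k ≥ 1} ⌊n / p^k⌋. For p = 43, n = 450, the terms are:
  ⌊450/43^1⌋ = ⌊450/43⌋ = 10
(the next term ⌊450/43^2⌋ = 0, terminating the sum). Summing: v_43(450!) = 10 = 10.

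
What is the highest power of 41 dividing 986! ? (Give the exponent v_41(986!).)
v_41(986!) = 24

Legendre's formula: v_p(n!) = Σ_{k ≥ 1} ⌊n / p^k⌋. For p = 41, n = 986, the terms are:
  ⌊986/41^1⌋ = ⌊986/41⌋ = 24
(the next term ⌊986/41^2⌋ = 0, terminating the sum). Summing: v_41(986!) = 24 = 24.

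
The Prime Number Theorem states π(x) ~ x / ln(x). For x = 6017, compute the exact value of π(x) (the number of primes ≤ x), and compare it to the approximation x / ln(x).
π(6017) = 785;  x/ln(x) ≈ 691.42;  relative error ≈ 11.92%.

Directly count primes up to 6017: π(6017) = 785. The PNT approximation gives 6017/ln(6017) ≈ 6017/8.70234 ≈ 691.42. Relative error (π(x) − x/ln(x)) / π(x) ≈ 11.92%; the approximation is known to undercount slightly (Li(x) is a better estimate).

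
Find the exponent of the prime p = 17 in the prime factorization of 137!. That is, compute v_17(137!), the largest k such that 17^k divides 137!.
v_17(137!) = 8

Legendre's formula: v_p(n!) = Σ_{k ≥ 1} ⌊n / p^k⌋. For p = 17, n = 137, the terms are:
  ⌊137/17^1⌋ = ⌊137/17⌋ = 8
(the next term ⌊137/17^2⌋ = 0, terminating the sum). Summing: v_17(137!) = 8 = 8.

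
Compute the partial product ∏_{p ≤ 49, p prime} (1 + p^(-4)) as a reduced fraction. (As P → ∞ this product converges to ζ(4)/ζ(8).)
∏ = 47811026860845170938198805915402199301066734558460286583378224128/44354583229145063659978971326989541656878007876738536067589135625

The primes p ≤ 49 are [2, 3, 5, 7, 11, 13, 17, 19, 23, 29, 31, 37, 41, 43, 47]. For each, (1 + 1/p^4) = (p^4 + 1)/p^4. Multiplying these fractions over p ∈ [2, 3, 5, 7, 11, 13, 17, 19, 23, 29, 31, 37, 41, 43, 47] gives 47811026860845170938198805915402199301066734558460286583378224128/44354583229145063659978971326989541656878007876738536067589135625. (In the limit P → ∞ this tends to ζ(4)/ζ(8).)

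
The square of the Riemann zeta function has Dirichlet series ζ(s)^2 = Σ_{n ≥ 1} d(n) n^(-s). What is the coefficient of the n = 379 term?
d(379) = 2

ζ(s)^2 = (Σ 1/m^s)(Σ 1/k^s). The coefficient of 1/n^s in the product is the number of ordered pairs (m, k) with mk = n, which equals d(n). For n = 379, divisors are [1, 379], so d(379) = 2.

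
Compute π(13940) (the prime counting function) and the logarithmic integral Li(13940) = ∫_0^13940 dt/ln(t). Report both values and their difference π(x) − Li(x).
π(13940) = 1648;  Li(13940) ≈ 1665.97;  π(x) − Li(x) ≈ -17.97.

Direct count of primes ≤ 13940 gives π(13940) = 1648. Numerical evaluation of the logarithmic integral gives Li(13940) ≈ 1665.97. The difference π(x) − Li(x) ≈ -17.97 is typically negative for small/moderate x (Li(x) overestimates), though Littlewood's theorem shows this sign changes infinitely often.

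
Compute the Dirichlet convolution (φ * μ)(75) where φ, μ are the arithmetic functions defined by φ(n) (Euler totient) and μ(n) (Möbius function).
(φ * μ)(75) = 16

Divisors of 75: [1, 3, 5, 15, 25, 75]. For each d | 75:
  d = 1: φ(1) · μ(75/1) = 1 · 0 = 0
  d = 3: φ(3) · μ(75/3) = 2 · 0 = 0
  d = 5: φ(5) · μ(75/5) = 4 · 1 = 4
  d = 15: φ(15) · μ(75/15) = 8 · -1 = -8
  d = 25: φ(25) · μ(75/25) = 20 · -1 = -20
  d = 75: φ(75) · μ(75/75) = 40 · 1 = 40
Summing: (φ * μ)(75) = 0 + 0 + 4 + -8 + -20 + 40 = 16.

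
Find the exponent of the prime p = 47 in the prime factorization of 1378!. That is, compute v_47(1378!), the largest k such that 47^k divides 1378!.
v_47(1378!) = 29

Legendre's formula: v_p(n!) = Σ_{k ≥ 1} ⌊n / p^k⌋. For p = 47, n = 1378, the terms are:
  ⌊1378/47^1⌋ = ⌊1378/47⌋ = 29
(the next term ⌊1378/47^2⌋ = 0, terminating the sum). Summing: v_47(1378!) = 29 = 29.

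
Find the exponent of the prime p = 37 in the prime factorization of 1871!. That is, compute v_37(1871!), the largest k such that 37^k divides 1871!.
v_37(1871!) = 51

Legendre's formula: v_p(n!) = Σ_{k ≥ 1} ⌊n / p^k⌋. For p = 37, n = 1871, the terms are:
  ⌊1871/37^1⌋ = ⌊1871/37⌋ = 50
  ⌊1871/37^2⌋ = ⌊1871/1369⌋ = 1
(the next term ⌊1871/37^3⌋ = 0, terminating the sum). Summing: v_37(1871!) = 50 + 1 = 51.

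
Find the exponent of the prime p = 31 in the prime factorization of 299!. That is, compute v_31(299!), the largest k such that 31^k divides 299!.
v_31(299!) = 9

Legendre's formula: v_p(n!) = Σ_{k ≥ 1} ⌊n / p^k⌋. For p = 31, n = 299, the terms are:
  ⌊299/31^1⌋ = ⌊299/31⌋ = 9
(the next term ⌊299/31^2⌋ = 0, terminating the sum). Summing: v_31(299!) = 9 = 9.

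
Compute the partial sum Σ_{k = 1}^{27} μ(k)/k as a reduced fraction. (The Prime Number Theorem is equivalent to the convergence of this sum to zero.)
Σ μ(k)/k = 4165258/111546435

Values of μ(k) for 1 ≤ k ≤ 27: μ(1) = 1, μ(2) = -1, μ(3) = -1, μ(5) = -1, μ(6) = 1, μ(7) = -1, μ(10) = 1, μ(11) = -1, μ(13) = -1, μ(14) = 1, μ(15) = 1, μ(17) = -1, μ(19) = -1, μ(21) = 1, μ(22) = 1, μ(23) = -1, μ(26) = 1, with μ = 0 on non-squarefree integers. Summing μ(k)/k for k where μ(k) ≠ 0 gives 4165258/111546435 ≈ 0.0373. (PNT ⟺ this sum → 0 as n → ∞.)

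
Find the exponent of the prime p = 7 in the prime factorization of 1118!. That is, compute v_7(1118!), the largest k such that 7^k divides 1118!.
v_7(1118!) = 184

Legendre's formula: v_p(n!) = Σ_{k ≥ 1} ⌊n / p^k⌋. For p = 7, n = 1118, the terms are:
  ⌊1118/7^1⌋ = ⌊1118/7⌋ = 159
  ⌊1118/7^2⌋ = ⌊1118/49⌋ = 22
  ⌊1118/7^3⌋ = ⌊1118/343⌋ = 3
(the next term ⌊1118/7^4⌋ = 0, terminating the sum). Summing: v_7(1118!) = 159 + 22 + 3 = 184.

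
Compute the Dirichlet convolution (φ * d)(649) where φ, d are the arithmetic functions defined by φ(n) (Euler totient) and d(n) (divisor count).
(φ * d)(649) = 720

Divisors of 649: [1, 11, 59, 649]. For each d | 649:
  d = 1: φ(1) · d(649/1) = 1 · 4 = 4
  d = 11: φ(11) · d(649/11) = 10 · 2 = 20
  d = 59: φ(59) · d(649/59) = 58 · 2 = 116
  d = 649: φ(649) · d(649/649) = 580 · 1 = 580
Summing: (φ * d)(649) = 4 + 20 + 116 + 580 = 720.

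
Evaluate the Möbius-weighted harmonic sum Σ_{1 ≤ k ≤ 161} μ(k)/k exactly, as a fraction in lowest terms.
Σ μ(k)/k = 674117532155663976794637693297075629210667954252961166216521/35375166993717494840635767087951744212057570647889977422429870

Values of μ(k) for 1 ≤ k ≤ 161: μ(1) = 1, μ(2) = -1, μ(3) = -1, μ(5) = -1, μ(6) = 1, μ(7) = -1, μ(10) = 1, μ(11) = -1, μ(13) = -1, μ(14) = 1, μ(15) = 1, μ(17) = -1, μ(19) = -1, μ(21) = 1, μ(22) = 1, μ(23) = -1, μ(26) = 1, μ(29) = -1, μ(30) = -1, μ(31) = -1, μ(33) = 1, μ(34) = 1, μ(35) = 1, μ(37) = -1, μ(38) = 1, μ(39) = 1, μ(41) = -1, μ(42) = -1, μ(43) = -1, μ(46) = 1, μ(47) = -1, μ(51) = 1, μ(53) = -1, μ(55) = 1, μ(57) = 1, μ(58) = 1, μ(59) = -1, μ(61) = -1, μ(62) = 1, μ(65) = 1, μ(66) = -1, μ(67) = -1, μ(69) = 1, μ(70) = -1, μ(71) = -1, μ(73) = -1, μ(74) = 1, μ(77) = 1, μ(78) = -1, μ(79) = -1, μ(82) = 1, μ(83) = -1, μ(85) = 1, μ(86) = 1, μ(87) = 1, μ(89) = -1, μ(91) = 1, μ(93) = 1, μ(94) = 1, μ(95) = 1, μ(97) = -1, μ(101) = -1, μ(102) = -1, μ(103) = -1, μ(105) = -1, μ(106) = 1, μ(107) = -1, μ(109) = -1, μ(110) = -1, μ(111) = 1, μ(113) = -1, μ(114) = -1, μ(115) = 1, μ(118) = 1, μ(119) = 1, μ(122) = 1, μ(123) = 1, μ(127) = -1, μ(129) = 1, μ(130) = -1, μ(131) = -1, μ(133) = 1, μ(134) = 1, μ(137) = -1, μ(138) = -1, μ(139) = -1, μ(141) = 1, μ(142) = 1, μ(143) = 1, μ(145) = 1, μ(146) = 1, μ(149) = -1, μ(151) = -1, μ(154) = -1, μ(155) = 1, μ(157) = -1, μ(158) = 1, μ(159) = 1, μ(161) = 1, with μ = 0 on non-squarefree integers. Summing μ(k)/k for k where μ(k) ≠ 0 gives 674117532155663976794637693297075629210667954252961166216521/35375166993717494840635767087951744212057570647889977422429870 ≈ 0.0191. (PNT ⟺ this sum → 0 as n → ∞.)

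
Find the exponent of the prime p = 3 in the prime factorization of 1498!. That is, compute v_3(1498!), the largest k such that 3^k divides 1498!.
v_3(1498!) = 746

Legendre's formula: v_p(n!) = Σ_{k ≥ 1} ⌊n / p^k⌋. For p = 3, n = 1498, the terms are:
  ⌊1498/3^1⌋ = ⌊1498/3⌋ = 499
  ⌊1498/3^2⌋ = ⌊1498/9⌋ = 166
  ⌊1498/3^3⌋ = ⌊1498/27⌋ = 55
  ⌊1498/3^4⌋ = ⌊1498/81⌋ = 18
  ⌊1498/3^5⌋ = ⌊1498/243⌋ = 6
  ⌊1498/3^6⌋ = ⌊1498/729⌋ = 2
(the next term ⌊1498/3^7⌋ = 0, terminating the sum). Summing: v_3(1498!) = 499 + 166 + 55 + 18 + 6 + 2 = 746.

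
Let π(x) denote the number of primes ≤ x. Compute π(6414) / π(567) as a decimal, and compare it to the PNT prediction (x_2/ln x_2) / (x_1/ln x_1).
π(6414)/π(567) = 834/103 ≈ 8.0971;  PNT prediction ≈ 8.1818.

π(567) = 103 and π(6414) = 834, so π(6414)/π(567) ≈ 8.0971. The PNT-predicted ratio is (6414/ln(6414)) / (567/ln(567)) ≈ 8.1818. The two agree to within a few percent, as expected.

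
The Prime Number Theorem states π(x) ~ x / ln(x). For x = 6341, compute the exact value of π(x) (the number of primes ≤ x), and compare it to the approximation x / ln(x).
π(6341) = 825;  x/ln(x) ≈ 724.29;  relative error ≈ 12.21%.

Directly count primes up to 6341: π(6341) = 825. The PNT approximation gives 6341/ln(6341) ≈ 6341/8.75479 ≈ 724.29. Relative error (π(x) − x/ln(x)) / π(x) ≈ 12.21%; the approximation is known to undercount slightly (Li(x) is a better estimate).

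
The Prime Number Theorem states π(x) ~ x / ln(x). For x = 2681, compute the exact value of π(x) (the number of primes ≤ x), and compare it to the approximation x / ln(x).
π(2681) = 388;  x/ln(x) ≈ 339.63;  relative error ≈ 12.47%.

Directly count primes up to 2681: π(2681) = 388. The PNT approximation gives 2681/ln(2681) ≈ 2681/7.89395 ≈ 339.63. Relative error (π(x) − x/ln(x)) / π(x) ≈ 12.47%; the approximation is known to undercount slightly (Li(x) is a better estimate).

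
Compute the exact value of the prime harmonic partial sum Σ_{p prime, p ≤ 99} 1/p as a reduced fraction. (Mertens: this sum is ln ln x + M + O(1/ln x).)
Σ 1/p = 4156517583588203716343221884611037839/2305567963945518424753102147331756070

π(99) = 25, so the primes ≤ 99 are [2, 3, 5, 7, 11, 13, 17, 19, 23, 29, 31, 37, 41, 43, 47, 53, 59, 61, 67, 71, 73, 79, 83, 89, 97]. Summing 1/p over these primes: 4156517583588203716343221884611037839/2305567963945518424753102147331756070 ≈ 1.8028. Mertens estimate ln ln(99) + 0.2615 ≈ 1.7865.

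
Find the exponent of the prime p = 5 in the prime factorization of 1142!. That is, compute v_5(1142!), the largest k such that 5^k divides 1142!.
v_5(1142!) = 283

Legendre's formula: v_p(n!) = Σ_{k ≥ 1} ⌊n / p^k⌋. For p = 5, n = 1142, the terms are:
  ⌊1142/5^1⌋ = ⌊1142/5⌋ = 228
  ⌊1142/5^2⌋ = ⌊1142/25⌋ = 45
  ⌊1142/5^3⌋ = ⌊1142/125⌋ = 9
  ⌊1142/5^4⌋ = ⌊1142/625⌋ = 1
(the next term ⌊1142/5^5⌋ = 0, terminating the sum). Summing: v_5(1142!) = 228 + 45 + 9 + 1 = 283.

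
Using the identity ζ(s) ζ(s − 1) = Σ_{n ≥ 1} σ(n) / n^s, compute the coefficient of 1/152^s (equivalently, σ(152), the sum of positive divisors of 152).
σ(152) = 300

In the product (Σ m^0/m^s)(Σ k / k^s) = Σ (Σ_{d | n} d) / n^s, the coefficient of 1/n^s is σ(n) = Σ_{d | n} d. For n = 152, divisors are [1, 2, 4, 8, 19, 38, 76, 152]; summing: σ(152) = 300.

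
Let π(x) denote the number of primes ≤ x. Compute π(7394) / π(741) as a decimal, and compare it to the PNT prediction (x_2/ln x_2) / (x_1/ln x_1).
π(7394)/π(741) = 939/131 ≈ 7.1679;  PNT prediction ≈ 7.4017.

π(741) = 131 and π(7394) = 939, so π(7394)/π(741) ≈ 7.1679. The PNT-predicted ratio is (7394/ln(7394)) / (741/ln(741)) ≈ 7.4017. The two agree to within a few percent, as expected.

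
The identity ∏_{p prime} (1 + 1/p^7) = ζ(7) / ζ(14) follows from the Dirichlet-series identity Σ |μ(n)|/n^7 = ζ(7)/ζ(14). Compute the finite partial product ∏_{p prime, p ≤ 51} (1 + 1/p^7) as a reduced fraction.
∏ = 263853992248183929955588067841649958807762565359040660091503223132247928290282626850939575242745161896165376/261685269908462752626449098337825267072687203746267710284915637456014619560925349129829845059340019784340625

The primes p ≤ 51 are [2, 3, 5, 7, 11, 13, 17, 19, 23, 29, 31, 37, 41, 43, 47]. For each, (1 + 1/p^7) = (p^7 + 1)/p^7. Multiplying these fractions over p ∈ [2, 3, 5, 7, 11, 13, 17, 19, 23, 29, 31, 37, 41, 43, 47] gives 263853992248183929955588067841649958807762565359040660091503223132247928290282626850939575242745161896165376/261685269908462752626449098337825267072687203746267710284915637456014619560925349129829845059340019784340625. (In the limit P → ∞ this tends to ζ(7)/ζ(14).)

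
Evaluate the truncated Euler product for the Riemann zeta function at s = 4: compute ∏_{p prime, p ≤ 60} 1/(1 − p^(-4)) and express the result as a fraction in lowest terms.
∏ = 313771926178857385645450905033468281439563920601420761/289906031739275464495518328120881551769600000000000000

The primes p ≤ 60 are [2, 3, 5, 7, 11, 13, 17, 19, 23, 29, 31, 37, 41, 43, 47, 53, 59]. For each prime, (1 − 1/p^4)^(-1) = p^4 / (p^4 − 1). The product is (1 − 1/2^4)^(-1), (1 − 1/3^4)^(-1), (1 − 1/5^4)^(-1), (1 − 1/7^4)^(-1), (1 − 1/11^4)^(-1), (1 − 1/13^4)^(-1), (1 − 1/17^4)^(-1), (1 − 1/19^4)^(-1), (1 − 1/23^4)^(-1), (1 − 1/29^4)^(-1), (1 − 1/31^4)^(-1), (1 − 1/37^4)^(-1), (1 − 1/41^4)^(-1), (1 − 1/43^4)^(-1), (1 − 1/47^4)^(-1), (1 − 1/53^4)^(-1), (1 − 1/59^4)^(-1) = ∏ p^4 / (p^4 − 1) = 313771926178857385645450905033468281439563920601420761/289906031739275464495518328120881551769600000000000000.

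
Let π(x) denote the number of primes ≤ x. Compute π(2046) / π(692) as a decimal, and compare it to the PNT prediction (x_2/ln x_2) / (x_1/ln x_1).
π(2046)/π(692) = 309/125 ≈ 2.4720;  PNT prediction ≈ 2.5362.

π(692) = 125 and π(2046) = 309, so π(2046)/π(692) ≈ 2.4720. The PNT-predicted ratio is (2046/ln(2046)) / (692/ln(692)) ≈ 2.5362. The two agree to within a few percent, as expected.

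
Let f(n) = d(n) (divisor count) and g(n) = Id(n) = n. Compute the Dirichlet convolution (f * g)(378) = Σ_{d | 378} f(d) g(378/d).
(d * Id)(378) = 2088

Divisors of 378: [1, 2, 3, 6, 7, 9, 14, 18, 21, 27, 42, 54, 63, 126, 189, 378]. For each d | 378:
  d = 1: d(1) · Id(378/1) = 1 · 378 = 378
  d = 2: d(2) · Id(378/2) = 2 · 189 = 378
  d = 3: d(3) · Id(378/3) = 2 · 126 = 252
  d = 6: d(6) · Id(378/6) = 4 · 63 = 252
  d = 7: d(7) · Id(378/7) = 2 · 54 = 108
  d = 9: d(9) · Id(378/9) = 3 · 42 = 126
  d = 14: d(14) · Id(378/14) = 4 · 27 = 108
  d = 18: d(18) · Id(378/18) = 6 · 21 = 126
  d = 21: d(21) · Id(378/21) = 4 · 18 = 72
  d = 27: d(27) · Id(378/27) = 4 · 14 = 56
  d = 42: d(42) · Id(378/42) = 8 · 9 = 72
  d = 54: d(54) · Id(378/54) = 8 · 7 = 56
  d = 63: d(63) · Id(378/63) = 6 · 6 = 36
  d = 126: d(126) · Id(378/126) = 12 · 3 = 36
  d = 189: d(189) · Id(378/189) = 8 · 2 = 16
  d = 378: d(378) · Id(378/378) = 16 · 1 = 16
Summing: (d * Id)(378) = 378 + 378 + 252 + 252 + 108 + 126 + 108 + 126 + 72 + 56 + 72 + 56 + 36 + 36 + 16 + 16 = 2088.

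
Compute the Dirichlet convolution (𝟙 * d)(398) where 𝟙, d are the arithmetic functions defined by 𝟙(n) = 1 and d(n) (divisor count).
(𝟙 * d)(398) = 9

Divisors of 398: [1, 2, 199, 398]. For each d | 398:
  d = 1: 𝟙(1) · d(398/1) = 1 · 4 = 4
  d = 2: 𝟙(2) · d(398/2) = 1 · 2 = 2
  d = 199: 𝟙(199) · d(398/199) = 1 · 2 = 2
  d = 398: 𝟙(398) · d(398/398) = 1 · 1 = 1
Summing: (𝟙 * d)(398) = 4 + 2 + 2 + 1 = 9.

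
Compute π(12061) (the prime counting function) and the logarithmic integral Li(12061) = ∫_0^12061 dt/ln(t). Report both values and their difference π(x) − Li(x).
π(12061) = 1444;  Li(12061) ≈ 1467.59;  π(x) − Li(x) ≈ -23.59.

Direct count of primes ≤ 12061 gives π(12061) = 1444. Numerical evaluation of the logarithmic integral gives Li(12061) ≈ 1467.59. The difference π(x) − Li(x) ≈ -23.59 is typically negative for small/moderate x (Li(x) overestimates), though Littlewood's theorem shows this sign changes infinitely often.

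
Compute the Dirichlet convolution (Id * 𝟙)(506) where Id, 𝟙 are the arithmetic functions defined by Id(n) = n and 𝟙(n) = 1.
(Id * 𝟙)(506) = 864

Divisors of 506: [1, 2, 11, 22, 23, 46, 253, 506]. For each d | 506:
  d = 1: Id(1) · 𝟙(506/1) = 1 · 1 = 1
  d = 2: Id(2) · 𝟙(506/2) = 2 · 1 = 2
  d = 11: Id(11) · 𝟙(506/11) = 11 · 1 = 11
  d = 22: Id(22) · 𝟙(506/22) = 22 · 1 = 22
  d = 23: Id(23) · 𝟙(506/23) = 23 · 1 = 23
  d = 46: Id(46) · 𝟙(506/46) = 46 · 1 = 46
  d = 253: Id(253) · 𝟙(506/253) = 253 · 1 = 253
  d = 506: Id(506) · 𝟙(506/506) = 506 · 1 = 506
Summing: (Id * 𝟙)(506) = 1 + 2 + 11 + 22 + 23 + 46 + 253 + 506 = 864.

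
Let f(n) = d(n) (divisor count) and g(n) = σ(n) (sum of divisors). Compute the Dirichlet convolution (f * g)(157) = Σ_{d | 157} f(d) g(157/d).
(d * σ)(157) = 160

Divisors of 157: [1, 157]. For each d | 157:
  d = 1: d(1) · σ(157/1) = 1 · 158 = 158
  d = 157: d(157) · σ(157/157) = 2 · 1 = 2
Summing: (d * σ)(157) = 158 + 2 = 160.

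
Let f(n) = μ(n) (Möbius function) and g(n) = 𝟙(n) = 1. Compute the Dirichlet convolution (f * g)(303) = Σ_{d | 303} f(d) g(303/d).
(μ * 𝟙)(303) = 0

Divisors of 303: [1, 3, 101, 303]. For each d | 303:
  d = 1: μ(1) · 𝟙(303/1) = 1 · 1 = 1
  d = 3: μ(3) · 𝟙(303/3) = -1 · 1 = -1
  d = 101: μ(101) · 𝟙(303/101) = -1 · 1 = -1
  d = 303: μ(303) · 𝟙(303/303) = 1 · 1 = 1
Summing: (μ * 𝟙)(303) = 1 + -1 + -1 + 1 = 0.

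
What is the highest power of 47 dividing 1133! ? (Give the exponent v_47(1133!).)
v_47(1133!) = 24

Legendre's formula: v_p(n!) = Σ_{k ≥ 1} ⌊n / p^k⌋. For p = 47, n = 1133, the terms are:
  ⌊1133/47^1⌋ = ⌊1133/47⌋ = 24
(the next term ⌊1133/47^2⌋ = 0, terminating the sum). Summing: v_47(1133!) = 24 = 24.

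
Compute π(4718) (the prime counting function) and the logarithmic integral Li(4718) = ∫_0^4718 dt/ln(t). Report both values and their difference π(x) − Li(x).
π(4718) = 635;  Li(4718) ≈ 651.06;  π(x) − Li(x) ≈ -16.06.

Direct count of primes ≤ 4718 gives π(4718) = 635. Numerical evaluation of the logarithmic integral gives Li(4718) ≈ 651.06. The difference π(x) − Li(x) ≈ -16.06 is typically negative for small/moderate x (Li(x) overestimates), though Littlewood's theorem shows this sign changes infinitely often.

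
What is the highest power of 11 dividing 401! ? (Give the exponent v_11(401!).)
v_11(401!) = 39

Legendre's formula: v_p(n!) = Σ_{k ≥ 1} ⌊n / p^k⌋. For p = 11, n = 401, the terms are:
  ⌊401/11^1⌋ = ⌊401/11⌋ = 36
  ⌊401/11^2⌋ = ⌊401/121⌋ = 3
(the next term ⌊401/11^3⌋ = 0, terminating the sum). Summing: v_11(401!) = 36 + 3 = 39.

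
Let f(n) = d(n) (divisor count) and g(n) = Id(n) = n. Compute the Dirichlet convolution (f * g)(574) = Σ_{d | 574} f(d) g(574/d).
(d * Id)(574) = 1548

Divisors of 574: [1, 2, 7, 14, 41, 82, 287, 574]. For each d | 574:
  d = 1: d(1) · Id(574/1) = 1 · 574 = 574
  d = 2: d(2) · Id(574/2) = 2 · 287 = 574
  d = 7: d(7) · Id(574/7) = 2 · 82 = 164
  d = 14: d(14) · Id(574/14) = 4 · 41 = 164
  d = 41: d(41) · Id(574/41) = 2 · 14 = 28
  d = 82: d(82) · Id(574/82) = 4 · 7 = 28
  d = 287: d(287) · Id(574/287) = 4 · 2 = 8
  d = 574: d(574) · Id(574/574) = 8 · 1 = 8
Summing: (d * Id)(574) = 574 + 574 + 164 + 164 + 28 + 28 + 8 + 8 = 1548.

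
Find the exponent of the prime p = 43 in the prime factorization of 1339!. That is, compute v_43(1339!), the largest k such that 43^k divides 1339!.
v_43(1339!) = 31

Legendre's formula: v_p(n!) = Σ_{k ≥ 1} ⌊n / p^k⌋. For p = 43, n = 1339, the terms are:
  ⌊1339/43^1⌋ = ⌊1339/43⌋ = 31
(the next term ⌊1339/43^2⌋ = 0, terminating the sum). Summing: v_43(1339!) = 31 = 31.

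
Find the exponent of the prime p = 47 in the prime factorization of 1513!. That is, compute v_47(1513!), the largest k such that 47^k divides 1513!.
v_47(1513!) = 32

Legendre's formula: v_p(n!) = Σ_{k ≥ 1} ⌊n / p^k⌋. For p = 47, n = 1513, the terms are:
  ⌊1513/47^1⌋ = ⌊1513/47⌋ = 32
(the next term ⌊1513/47^2⌋ = 0, terminating the sum). Summing: v_47(1513!) = 32 = 32.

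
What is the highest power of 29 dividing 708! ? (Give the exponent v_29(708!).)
v_29(708!) = 24

Legendre's formula: v_p(n!) = Σ_{k ≥ 1} ⌊n / p^k⌋. For p = 29, n = 708, the terms are:
  ⌊708/29^1⌋ = ⌊708/29⌋ = 24
(the next term ⌊708/29^2⌋ = 0, terminating the sum). Summing: v_29(708!) = 24 = 24.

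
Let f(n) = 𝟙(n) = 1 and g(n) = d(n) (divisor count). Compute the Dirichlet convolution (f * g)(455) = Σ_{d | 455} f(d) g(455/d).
(𝟙 * d)(455) = 27

Divisors of 455: [1, 5, 7, 13, 35, 65, 91, 455]. For each d | 455:
  d = 1: 𝟙(1) · d(455/1) = 1 · 8 = 8
  d = 5: 𝟙(5) · d(455/5) = 1 · 4 = 4
  d = 7: 𝟙(7) · d(455/7) = 1 · 4 = 4
  d = 13: 𝟙(13) · d(455/13) = 1 · 4 = 4
  d = 35: 𝟙(35) · d(455/35) = 1 · 2 = 2
  d = 65: 𝟙(65) · d(455/65) = 1 · 2 = 2
  d = 91: 𝟙(91) · d(455/91) = 1 · 2 = 2
  d = 455: 𝟙(455) · d(455/455) = 1 · 1 = 1
Summing: (𝟙 * d)(455) = 8 + 4 + 4 + 4 + 2 + 2 + 2 + 1 = 27.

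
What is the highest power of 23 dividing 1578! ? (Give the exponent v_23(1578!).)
v_23(1578!) = 70

Legendre's formula: v_p(n!) = Σ_{k ≥ 1} ⌊n / p^k⌋. For p = 23, n = 1578, the terms are:
  ⌊1578/23^1⌋ = ⌊1578/23⌋ = 68
  ⌊1578/23^2⌋ = ⌊1578/529⌋ = 2
(the next term ⌊1578/23^3⌋ = 0, terminating the sum). Summing: v_23(1578!) = 68 + 2 = 70.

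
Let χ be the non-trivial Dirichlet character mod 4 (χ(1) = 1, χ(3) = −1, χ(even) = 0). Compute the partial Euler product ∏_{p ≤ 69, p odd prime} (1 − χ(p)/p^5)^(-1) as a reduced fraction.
∏ = 37979204647637350516760877329690181347337250286656304892593349955377546774080367593893487696930042429/38125690090169221251718118687086971940856605396725095947148046662410194981822835725803035469807616000

The odd primes p ≤ 69 are [3, 5, 7, 11, 13, 17, 19, 23, 29, 31, 37, 41, 43, 47, 53, 59, 61, 67]. For each, χ(p) = 1 if p ≡ 1 mod 4, χ(p) = −1 if p ≡ 3 mod 4. Taking (1 − χ(p)/p^5)^(-1) = p^5/(p^5 − χ(p)): (1 − (-1)/3^5)^(-1) · (1 − (1)/5^5)^(-1) · (1 − (-1)/7^5)^(-1) · (1 − (-1)/11^5)^(-1) · (1 − (1)/13^5)^(-1) · (1 − (1)/17^5)^(-1) · (1 − (-1)/19^5)^(-1) · (1 − (-1)/23^5)^(-1) · (1 − (1)/29^5)^(-1) · (1 − (-1)/31^5)^(-1) · (1 − (1)/37^5)^(-1) · (1 − (1)/41^5)^(-1) · (1 − (-1)/43^5)^(-1) · (1 − (-1)/47^5)^(-1) · (1 − (1)/53^5)^(-1) · (1 − (-1)/59^5)^(-1) · (1 − (1)/61^5)^(-1) · (1 − (-1)/67^5)^(-1) = 37979204647637350516760877329690181347337250286656304892593349955377546774080367593893487696930042429/38125690090169221251718118687086971940856605396725095947148046662410194981822835725803035469807616000.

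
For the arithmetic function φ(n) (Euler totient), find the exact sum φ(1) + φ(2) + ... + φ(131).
Σ_{n ≤ 131} φ(n) = 5284

Compute φ(n) for each 1 ≤ n ≤ 131: φ(1) = 1, φ(2) = 1, φ(3) = 2, φ(4) = 2, φ(5) = 4, φ(6) = 2, φ(7) = 6, φ(8) = 4, φ(9) = 6, φ(10) = 4, φ(11) = 10, φ(12) = 4, φ(13) = 12, φ(14) = 6, φ(15) = 8, φ(16) = 8, φ(17) = 16, φ(18) = 6, φ(19) = 18, φ(20) = 8, φ(21) = 12, φ(22) = 10, φ(23) = 22, φ(24) = 8, φ(25) = 20, φ(26) = 12, φ(27) = 18, φ(28) = 12, φ(29) = 28, φ(30) = 8, φ(31) = 30, φ(32) = 16, φ(33) = 20, φ(34) = 16, φ(35) = 24, φ(36) = 12, φ(37) = 36, φ(38) = 18, φ(39) = 24, φ(40) = 16, φ(41) = 40, φ(42) = 12, φ(43) = 42, φ(44) = 20, φ(45) = 24, φ(46) = 22, φ(47) = 46, φ(48) = 16, φ(49) = 42, φ(50) = 20, φ(51) = 32, φ(52) = 24, φ(53) = 52, φ(54) = 18, φ(55) = 40, φ(56) = 24, φ(57) = 36, φ(58) = 28, φ(59) = 58, φ(60) = 16, φ(61) = 60, φ(62) = 30, φ(63) = 36, φ(64) = 32, φ(65) = 48, φ(66) = 20, φ(67) = 66, φ(68) = 32, φ(69) = 44, φ(70) = 24, φ(71) = 70, φ(72) = 24, φ(73) = 72, φ(74) = 36, φ(75) = 40, φ(76) = 36, φ(77) = 60, φ(78) = 24, φ(79) = 78, φ(80) = 32, φ(81) = 54, φ(82) = 40, φ(83) = 82, φ(84) = 24, φ(85) = 64, φ(86) = 42, φ(87) = 56, φ(88) = 40, φ(89) = 88, φ(90) = 24, φ(91) = 72, φ(92) = 44, φ(93) = 60, φ(94) = 46, φ(95) = 72, φ(96) = 32, φ(97) = 96, φ(98) = 42, φ(99) = 60, φ(100) = 40, φ(101) = 100, φ(102) = 32, φ(103) = 102, φ(104) = 48, φ(105) = 48, φ(106) = 52, φ(107) = 106, φ(108) = 36, φ(109) = 108, φ(110) = 40, φ(111) = 72, φ(112) = 48, φ(113) = 112, φ(114) = 36, φ(115) = 88, φ(116) = 56, φ(117) = 72, φ(118) = 58, φ(119) = 96, φ(120) = 32, φ(121) = 110, φ(122) = 60, φ(123) = 80, φ(124) = 60, φ(125) = 100, φ(126) = 36, φ(127) = 126, φ(128) = 64, φ(129) = 84, φ(130) = 48, φ(131) = 130. Summing all 131 values: 5284. (Average order: Σ_{n ≤ x} φ(n) ~ (3/π²) x². For x = 131, (3/π²)·131² ≈ 5216.32.)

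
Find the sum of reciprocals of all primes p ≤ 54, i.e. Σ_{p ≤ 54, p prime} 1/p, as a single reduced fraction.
Σ 1/p = 54766551458687142251/32589158477190044730

π(54) = 16, so the primes ≤ 54 are [2, 3, 5, 7, 11, 13, 17, 19, 23, 29, 31, 37, 41, 43, 47, 53]. Summing 1/p over these primes: 54766551458687142251/32589158477190044730 ≈ 1.6805. Mertens estimate ln ln(54) + 0.2615 ≈ 1.6450.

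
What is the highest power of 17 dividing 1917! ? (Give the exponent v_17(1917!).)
v_17(1917!) = 118

Legendre's formula: v_p(n!) = Σ_{k ≥ 1} ⌊n / p^k⌋. For p = 17, n = 1917, the terms are:
  ⌊1917/17^1⌋ = ⌊1917/17⌋ = 112
  ⌊1917/17^2⌋ = ⌊1917/289⌋ = 6
(the next term ⌊1917/17^3⌋ = 0, terminating the sum). Summing: v_17(1917!) = 112 + 6 = 118.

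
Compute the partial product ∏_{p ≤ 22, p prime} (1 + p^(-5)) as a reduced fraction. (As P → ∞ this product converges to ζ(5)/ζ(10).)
∏ = 405833785877367637916288/391770333462674252324875

The primes p ≤ 22 are [2, 3, 5, 7, 11, 13, 17, 19]. For each, (1 + 1/p^5) = (p^5 + 1)/p^5. Multiplying these fractions over p ∈ [2, 3, 5, 7, 11, 13, 17, 19] gives 405833785877367637916288/391770333462674252324875. (In the limit P → ∞ this tends to ζ(5)/ζ(10).)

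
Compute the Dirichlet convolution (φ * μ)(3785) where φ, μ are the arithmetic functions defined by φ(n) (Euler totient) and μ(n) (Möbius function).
(φ * μ)(3785) = 2265

Divisors of 3785: [1, 5, 757, 3785]. For each d | 3785:
  d = 1: φ(1) · μ(3785/1) = 1 · 1 = 1
  d = 5: φ(5) · μ(3785/5) = 4 · -1 = -4
  d = 757: φ(757) · μ(3785/757) = 756 · -1 = -756
  d = 3785: φ(3785) · μ(3785/3785) = 3024 · 1 = 3024
Summing: (φ * μ)(3785) = 1 + -4 + -756 + 3024 = 2265.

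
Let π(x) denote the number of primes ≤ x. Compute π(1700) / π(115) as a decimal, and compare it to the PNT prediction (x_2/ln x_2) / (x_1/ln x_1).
π(1700)/π(115) = 266/30 ≈ 8.8667;  PNT prediction ≈ 9.4298.

π(115) = 30 and π(1700) = 266, so π(1700)/π(115) ≈ 8.8667. The PNT-predicted ratio is (1700/ln(1700)) / (115/ln(115)) ≈ 9.4298. The two agree to within a few percent, as expected.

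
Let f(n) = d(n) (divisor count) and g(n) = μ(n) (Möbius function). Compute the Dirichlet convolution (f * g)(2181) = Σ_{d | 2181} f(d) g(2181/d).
(d * μ)(2181) = 1

Divisors of 2181: [1, 3, 727, 2181]. For each d | 2181:
  d = 1: d(1) · μ(2181/1) = 1 · 1 = 1
  d = 3: d(3) · μ(2181/3) = 2 · -1 = -2
  d = 727: d(727) · μ(2181/727) = 2 · -1 = -2
  d = 2181: d(2181) · μ(2181/2181) = 4 · 1 = 4
Summing: (d * μ)(2181) = 1 + -2 + -2 + 4 = 1.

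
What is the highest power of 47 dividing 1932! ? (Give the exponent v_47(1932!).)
v_47(1932!) = 41

Legendre's formula: v_p(n!) = Σ_{k ≥ 1} ⌊n / p^k⌋. For p = 47, n = 1932, the terms are:
  ⌊1932/47^1⌋ = ⌊1932/47⌋ = 41
(the next term ⌊1932/47^2⌋ = 0, terminating the sum). Summing: v_47(1932!) = 41 = 41.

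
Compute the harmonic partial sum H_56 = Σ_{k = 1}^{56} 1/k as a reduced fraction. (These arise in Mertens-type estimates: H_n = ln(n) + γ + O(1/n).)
H_56 = 252476961434436524654789/54749786241679275146400

Direct summation: H_56 = 1 + 1/2 + ... + 1/56. The least common denominator is lcm(1, ..., 56) = 164249358725037825439200; over this denominator the numerator is 164249358725037825439200 + 82124679362518912719600 + 54749786241679275146400 + 41062339681259456359800 + 32849871745007565087840 + 27374893120839637573200 + 23464194103576832205600 + 20531169840629728179900 + 18249928747226425048800 + 16424935872503782543920 + 14931759884094347767200 + 13687446560419818786600 + 12634566055772140418400 + 11732097051788416102800 + 10949957248335855029280 + 10265584920314864089950 + 9661726983825754437600 + 9124964373613212524400 + 8644703090791464496800 + 8212467936251891271960 + 7821398034525610735200 + 7465879942047173883600 + 7141276466305992410400 + 6843723280209909393300 + 6569974349001513017568 + 6317283027886070209200 + 6083309582408808349600 + 5866048525894208051400 + 5663770990518545704800 + 5474978624167927514640 + 5298366410485091143200 + 5132792460157432044975 + 4977253294698115922400 + 4830863491912877218800 + 4692838820715366441120 + 4562482186806606262200 + 4439171857433454741600 + 4322351545395732248400 + 4211522018590713472800 + 4106233968125945635980 + 4006081920122873791200 + 3910699017262805367600 + 3819752528489251754400 + 3732939971023586941800 + 3649985749445285009760 + 3570638233152996205200 + 3494667206915698413600 + 3421861640104954696650 + 3352027729082404600800 + 3284987174500756508784 + 3220575661275251479200 + 3158641513943035104600 + 3099044504245996706400 + 3041654791204404174800 + 2986351976818869553440 + 2933024262947104025700 = 757430884303309573964367, so H_56 = 757430884303309573964367/164249358725037825439200; reducing by gcd(757430884303309573964367, 164249358725037825439200) = 3 gives 252476961434436524654789/54749786241679275146400 ≈ 4.61147. (The PNT-adjacent estimate ln(56) + γ ≈ 4.60257 matches within O(1/n).)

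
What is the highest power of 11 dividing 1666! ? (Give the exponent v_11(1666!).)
v_11(1666!) = 165

Legendre's formula: v_p(n!) = Σ_{k ≥ 1} ⌊n / p^k⌋. For p = 11, n = 1666, the terms are:
  ⌊1666/11^1⌋ = ⌊1666/11⌋ = 151
  ⌊1666/11^2⌋ = ⌊1666/121⌋ = 13
  ⌊1666/11^3⌋ = ⌊1666/1331⌋ = 1
(the next term ⌊1666/11^4⌋ = 0, terminating the sum). Summing: v_11(1666!) = 151 + 13 + 1 = 165.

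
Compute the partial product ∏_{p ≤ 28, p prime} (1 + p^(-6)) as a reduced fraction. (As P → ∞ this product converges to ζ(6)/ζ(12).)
∏ = 1528148900144746288585670319214284020/1502467574555591484127420211226932553

The primes p ≤ 28 are [2, 3, 5, 7, 11, 13, 17, 19, 23]. For each, (1 + 1/p^6) = (p^6 + 1)/p^6. Multiplying these fractions over p ∈ [2, 3, 5, 7, 11, 13, 17, 19, 23] gives 1528148900144746288585670319214284020/1502467574555591484127420211226932553. (In the limit P → ∞ this tends to ζ(6)/ζ(12).)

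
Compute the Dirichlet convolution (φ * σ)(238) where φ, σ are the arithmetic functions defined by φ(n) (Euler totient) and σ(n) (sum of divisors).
(φ * σ)(238) = 1904

Divisors of 238: [1, 2, 7, 14, 17, 34, 119, 238]. For each d | 238:
  d = 1: φ(1) · σ(238/1) = 1 · 432 = 432
  d = 2: φ(2) · σ(238/2) = 1 · 144 = 144
  d = 7: φ(7) · σ(238/7) = 6 · 54 = 324
  d = 14: φ(14) · σ(238/14) = 6 · 18 = 108
  d = 17: φ(17) · σ(238/17) = 16 · 24 = 384
  d = 34: φ(34) · σ(238/34) = 16 · 8 = 128
  d = 119: φ(119) · σ(238/119) = 96 · 3 = 288
  d = 238: φ(238) · σ(238/238) = 96 · 1 = 96
Summing: (φ * σ)(238) = 432 + 144 + 324 + 108 + 384 + 128 + 288 + 96 = 1904.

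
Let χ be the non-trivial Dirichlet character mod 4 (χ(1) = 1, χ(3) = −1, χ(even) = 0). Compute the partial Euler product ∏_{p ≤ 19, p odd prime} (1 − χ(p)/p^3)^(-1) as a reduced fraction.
∏ = 2463517706231725/2542314678779904

The odd primes p ≤ 19 are [3, 5, 7, 11, 13, 17, 19]. For each, χ(p) = 1 if p ≡ 1 mod 4, χ(p) = −1 if p ≡ 3 mod 4. Taking (1 − χ(p)/p^3)^(-1) = p^3/(p^3 − χ(p)): (1 − (-1)/3^3)^(-1) · (1 − (1)/5^3)^(-1) · (1 − (-1)/7^3)^(-1) · (1 − (-1)/11^3)^(-1) · (1 − (1)/13^3)^(-1) · (1 − (1)/17^3)^(-1) · (1 − (-1)/19^3)^(-1) = 2463517706231725/2542314678779904.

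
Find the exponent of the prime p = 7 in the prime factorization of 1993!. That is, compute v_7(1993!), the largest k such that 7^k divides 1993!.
v_7(1993!) = 329

Legendre's formula: v_p(n!) = Σ_{k ≥ 1} ⌊n / p^k⌋. For p = 7, n = 1993, the terms are:
  ⌊1993/7^1⌋ = ⌊1993/7⌋ = 284
  ⌊1993/7^2⌋ = ⌊1993/49⌋ = 40
  ⌊1993/7^3⌋ = ⌊1993/343⌋ = 5
(the next term ⌊1993/7^4⌋ = 0, terminating the sum). Summing: v_7(1993!) = 284 + 40 + 5 = 329.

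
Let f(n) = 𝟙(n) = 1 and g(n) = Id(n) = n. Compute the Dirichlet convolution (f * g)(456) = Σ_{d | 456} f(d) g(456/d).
(𝟙 * Id)(456) = 1200

Divisors of 456: [1, 2, 3, 4, 6, 8, 12, 19, 24, 38, 57, 76, 114, 152, 228, 456]. For each d | 456:
  d = 1: 𝟙(1) · Id(456/1) = 1 · 456 = 456
  d = 2: 𝟙(2) · Id(456/2) = 1 · 228 = 228
  d = 3: 𝟙(3) · Id(456/3) = 1 · 152 = 152
  d = 4: 𝟙(4) · Id(456/4) = 1 · 114 = 114
  d = 6: 𝟙(6) · Id(456/6) = 1 · 76 = 76
  d = 8: 𝟙(8) · Id(456/8) = 1 · 57 = 57
  d = 12: 𝟙(12) · Id(456/12) = 1 · 38 = 38
  d = 19: 𝟙(19) · Id(456/19) = 1 · 24 = 24
  d = 24: 𝟙(24) · Id(456/24) = 1 · 19 = 19
  d = 38: 𝟙(38) · Id(456/38) = 1 · 12 = 12
  d = 57: 𝟙(57) · Id(456/57) = 1 · 8 = 8
  d = 76: 𝟙(76) · Id(456/76) = 1 · 6 = 6
  d = 114: 𝟙(114) · Id(456/114) = 1 · 4 = 4
  d = 152: 𝟙(152) · Id(456/152) = 1 · 3 = 3
  d = 228: 𝟙(228) · Id(456/228) = 1 · 2 = 2
  d = 456: 𝟙(456) · Id(456/456) = 1 · 1 = 1
Summing: (𝟙 * Id)(456) = 456 + 228 + 152 + 114 + 76 + 57 + 38 + 24 + 19 + 12 + 8 + 6 + 4 + 3 + 2 + 1 = 1200.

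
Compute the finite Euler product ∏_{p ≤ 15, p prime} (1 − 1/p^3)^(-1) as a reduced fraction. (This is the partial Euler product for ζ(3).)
∏ = 39364325/32767248

The primes p ≤ 15 are [2, 3, 5, 7, 11, 13]. For each prime, (1 − 1/p^3)^(-1) = p^3 / (p^3 − 1). The product is (1 − 1/2^3)^(-1), (1 − 1/3^3)^(-1), (1 − 1/5^3)^(-1), (1 − 1/7^3)^(-1), (1 − 1/11^3)^(-1), (1 − 1/13^3)^(-1) = ∏ p^3 / (p^3 − 1) = 39364325/32767248.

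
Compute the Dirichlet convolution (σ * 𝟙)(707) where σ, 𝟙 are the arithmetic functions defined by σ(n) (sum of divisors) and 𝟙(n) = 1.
(σ * 𝟙)(707) = 927

Divisors of 707: [1, 7, 101, 707]. For each d | 707:
  d = 1: σ(1) · 𝟙(707/1) = 1 · 1 = 1
  d = 7: σ(7) · 𝟙(707/7) = 8 · 1 = 8
  d = 101: σ(101) · 𝟙(707/101) = 102 · 1 = 102
  d = 707: σ(707) · 𝟙(707/707) = 816 · 1 = 816
Summing: (σ * 𝟙)(707) = 1 + 8 + 102 + 816 = 927.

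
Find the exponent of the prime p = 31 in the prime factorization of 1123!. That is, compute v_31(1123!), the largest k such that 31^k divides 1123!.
v_31(1123!) = 37

Legendre's formula: v_p(n!) = Σ_{k ≥ 1} ⌊n / p^k⌋. For p = 31, n = 1123, the terms are:
  ⌊1123/31^1⌋ = ⌊1123/31⌋ = 36
  ⌊1123/31^2⌋ = ⌊1123/961⌋ = 1
(the next term ⌊1123/31^3⌋ = 0, terminating the sum). Summing: v_31(1123!) = 36 + 1 = 37.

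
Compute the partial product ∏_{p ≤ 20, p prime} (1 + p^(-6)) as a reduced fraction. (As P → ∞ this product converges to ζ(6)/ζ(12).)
∏ = 10322827120806625262196014218/10149346788166965945179821977

The primes p ≤ 20 are [2, 3, 5, 7, 11, 13, 17, 19]. For each, (1 + 1/p^6) = (p^6 + 1)/p^6. Multiplying these fractions over p ∈ [2, 3, 5, 7, 11, 13, 17, 19] gives 10322827120806625262196014218/10149346788166965945179821977. (In the limit P → ∞ this tends to ζ(6)/ζ(12).)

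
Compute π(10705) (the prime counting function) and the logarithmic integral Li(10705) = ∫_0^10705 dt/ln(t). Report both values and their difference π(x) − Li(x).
π(10705) = 1304;  Li(10705) ≈ 1322.40;  π(x) − Li(x) ≈ -18.40.

Direct count of primes ≤ 10705 gives π(10705) = 1304. Numerical evaluation of the logarithmic integral gives Li(10705) ≈ 1322.40. The difference π(x) − Li(x) ≈ -18.40 is typically negative for small/moderate x (Li(x) overestimates), though Littlewood's theorem shows this sign changes infinitely often.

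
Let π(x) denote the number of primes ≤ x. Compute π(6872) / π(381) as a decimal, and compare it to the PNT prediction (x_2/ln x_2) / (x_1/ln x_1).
π(6872)/π(381) = 885/75 ≈ 11.8000;  PNT prediction ≈ 12.1320.

π(381) = 75 and π(6872) = 885, so π(6872)/π(381) ≈ 11.8000. The PNT-predicted ratio is (6872/ln(6872)) / (381/ln(381)) ≈ 12.1320. The two agree to within a few percent, as expected.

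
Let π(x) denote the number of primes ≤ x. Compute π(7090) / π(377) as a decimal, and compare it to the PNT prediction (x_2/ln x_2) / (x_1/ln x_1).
π(7090)/π(377) = 909/74 ≈ 12.2838;  PNT prediction ≈ 12.5827.

π(377) = 74 and π(7090) = 909, so π(7090)/π(377) ≈ 12.2838. The PNT-predicted ratio is (7090/ln(7090)) / (377/ln(377)) ≈ 12.5827. The two agree to within a few percent, as expected.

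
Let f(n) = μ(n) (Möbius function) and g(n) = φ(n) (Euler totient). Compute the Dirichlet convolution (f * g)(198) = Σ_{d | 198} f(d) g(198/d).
(μ * φ)(198) = 0

Divisors of 198: [1, 2, 3, 6, 9, 11, 18, 22, 33, 66, 99, 198]. For each d | 198:
  d = 1: μ(1) · φ(198/1) = 1 · 60 = 60
  d = 2: μ(2) · φ(198/2) = -1 · 60 = -60
  d = 3: μ(3) · φ(198/3) = -1 · 20 = -20
  d = 6: μ(6) · φ(198/6) = 1 · 20 = 20
  d = 9: μ(9) · φ(198/9) = 0 · 10 = 0
  d = 11: μ(11) · φ(198/11) = -1 · 6 = -6
  d = 18: μ(18) · φ(198/18) = 0 · 10 = 0
  d = 22: μ(22) · φ(198/22) = 1 · 6 = 6
  d = 33: μ(33) · φ(198/33) = 1 · 2 = 2
  d = 66: μ(66) · φ(198/66) = -1 · 2 = -2
  d = 99: μ(99) · φ(198/99) = 0 · 1 = 0
  d = 198: μ(198) · φ(198/198) = 0 · 1 = 0
Summing: (μ * φ)(198) = 60 + -60 + -20 + 20 + 0 + -6 + 0 + 6 + 2 + -2 + 0 + 0 = 0.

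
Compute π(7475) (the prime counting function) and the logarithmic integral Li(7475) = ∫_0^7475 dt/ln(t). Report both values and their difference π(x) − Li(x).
π(7475) = 945;  Li(7475) ≈ 967.78;  π(x) − Li(x) ≈ -22.78.

Direct count of primes ≤ 7475 gives π(7475) = 945. Numerical evaluation of the logarithmic integral gives Li(7475) ≈ 967.78. The difference π(x) − Li(x) ≈ -22.78 is typically negative for small/moderate x (Li(x) overestimates), though Littlewood's theorem shows this sign changes infinitely often.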